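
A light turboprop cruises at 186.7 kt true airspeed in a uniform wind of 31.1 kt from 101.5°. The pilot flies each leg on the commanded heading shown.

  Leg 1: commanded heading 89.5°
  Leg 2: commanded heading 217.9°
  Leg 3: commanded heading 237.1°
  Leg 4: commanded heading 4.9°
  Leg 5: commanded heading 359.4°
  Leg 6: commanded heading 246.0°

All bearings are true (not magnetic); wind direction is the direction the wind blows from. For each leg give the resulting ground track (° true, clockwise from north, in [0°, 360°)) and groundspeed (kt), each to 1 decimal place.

Leg 1: heading 89.5°; drift -2.4° → track 87.1°, groundspeed 156.4 kt
Leg 2: heading 217.9°; drift +7.9° → track 225.8°, groundspeed 202.5 kt
Leg 3: heading 237.1°; drift +5.9° → track 243.0°, groundspeed 210.1 kt
Leg 4: heading 4.9°; drift -9.2° → track 355.7°, groundspeed 192.8 kt
Leg 5: heading 359.4°; drift -8.9° → track 350.5°, groundspeed 195.6 kt
Leg 6: heading 246.0°; drift +4.9° → track 250.9°, groundspeed 212.8 kt

Leg 1: track=87.1°, groundspeed=156.4 kt
Leg 2: track=225.8°, groundspeed=202.5 kt
Leg 3: track=243.0°, groundspeed=210.1 kt
Leg 4: track=355.7°, groundspeed=192.8 kt
Leg 5: track=350.5°, groundspeed=195.6 kt
Leg 6: track=250.9°, groundspeed=212.8 kt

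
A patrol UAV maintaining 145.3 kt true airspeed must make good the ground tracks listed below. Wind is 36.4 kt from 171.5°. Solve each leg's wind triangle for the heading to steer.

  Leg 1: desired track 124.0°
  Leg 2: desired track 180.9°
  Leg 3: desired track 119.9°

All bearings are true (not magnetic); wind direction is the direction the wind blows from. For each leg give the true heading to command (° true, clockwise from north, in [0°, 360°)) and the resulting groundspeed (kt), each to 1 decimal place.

Leg 1: desired track 124.0°; wind correction +10.6° → command heading 134.6°, groundspeed 118.2 kt
Leg 2: desired track 180.9°; wind correction -2.3° → command heading 178.6°, groundspeed 109.3 kt
Leg 3: desired track 119.9°; wind correction +11.3° → command heading 131.2°, groundspeed 119.9 kt

Leg 1: heading=134.6°, groundspeed=118.2 kt
Leg 2: heading=178.6°, groundspeed=109.3 kt
Leg 3: heading=131.2°, groundspeed=119.9 kt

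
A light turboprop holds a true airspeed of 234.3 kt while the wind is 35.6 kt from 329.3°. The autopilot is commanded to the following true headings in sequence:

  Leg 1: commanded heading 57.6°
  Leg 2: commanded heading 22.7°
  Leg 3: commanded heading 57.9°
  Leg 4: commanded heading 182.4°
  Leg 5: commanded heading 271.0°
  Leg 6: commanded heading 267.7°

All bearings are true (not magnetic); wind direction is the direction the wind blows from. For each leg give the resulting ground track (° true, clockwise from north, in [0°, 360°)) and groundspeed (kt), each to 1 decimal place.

Leg 1: track=66.3°, groundspeed=235.9 kt
Leg 2: track=30.3°, groundspeed=215.0 kt
Leg 3: track=66.6°, groundspeed=236.1 kt
Leg 4: track=178.2°, groundspeed=264.8 kt
Leg 5: track=263.0°, groundspeed=217.7 kt
Leg 6: track=259.5°, groundspeed=219.6 kt

Leg 1: heading 57.6°; drift +8.7° → track 66.3°, groundspeed 235.9 kt
Leg 2: heading 22.7°; drift +7.6° → track 30.3°, groundspeed 215.0 kt
Leg 3: heading 57.9°; drift +8.7° → track 66.6°, groundspeed 236.1 kt
Leg 4: heading 182.4°; drift -4.2° → track 178.2°, groundspeed 264.8 kt
Leg 5: heading 271.0°; drift -8.0° → track 263.0°, groundspeed 217.7 kt
Leg 6: heading 267.7°; drift -8.2° → track 259.5°, groundspeed 219.6 kt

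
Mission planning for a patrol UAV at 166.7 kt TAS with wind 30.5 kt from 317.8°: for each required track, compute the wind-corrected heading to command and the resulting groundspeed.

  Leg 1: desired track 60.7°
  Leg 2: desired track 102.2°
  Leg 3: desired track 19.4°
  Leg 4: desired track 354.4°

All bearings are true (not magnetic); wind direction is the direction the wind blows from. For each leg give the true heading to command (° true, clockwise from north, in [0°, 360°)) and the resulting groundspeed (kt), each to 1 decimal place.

Leg 1: desired track 60.7°; wind correction -10.3° → command heading 50.4°, groundspeed 170.8 kt
Leg 2: desired track 102.2°; wind correction -6.1° → command heading 96.1°, groundspeed 190.6 kt
Leg 3: desired track 19.4°; wind correction -9.3° → command heading 10.1°, groundspeed 150.0 kt
Leg 4: desired track 354.4°; wind correction -6.3° → command heading 348.1°, groundspeed 141.2 kt

Leg 1: heading=50.4°, groundspeed=170.8 kt
Leg 2: heading=96.1°, groundspeed=190.6 kt
Leg 3: heading=10.1°, groundspeed=150.0 kt
Leg 4: heading=348.1°, groundspeed=141.2 kt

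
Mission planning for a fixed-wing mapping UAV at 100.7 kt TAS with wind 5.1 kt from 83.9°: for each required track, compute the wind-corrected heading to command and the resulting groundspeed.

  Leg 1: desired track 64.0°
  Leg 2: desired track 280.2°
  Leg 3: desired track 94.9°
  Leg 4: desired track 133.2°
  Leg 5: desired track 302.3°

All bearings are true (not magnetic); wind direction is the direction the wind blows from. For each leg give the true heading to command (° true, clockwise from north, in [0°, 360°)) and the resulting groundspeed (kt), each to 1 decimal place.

Leg 1: desired track 64.0°; wind correction +1.0° → command heading 65.0°, groundspeed 95.9 kt
Leg 2: desired track 280.2°; wind correction +0.8° → command heading 281.0°, groundspeed 105.6 kt
Leg 3: desired track 94.9°; wind correction -0.6° → command heading 94.3°, groundspeed 95.7 kt
Leg 4: desired track 133.2°; wind correction -2.2° → command heading 131.0°, groundspeed 97.3 kt
Leg 5: desired track 302.3°; wind correction +1.8° → command heading 304.1°, groundspeed 104.6 kt

Leg 1: heading=65.0°, groundspeed=95.9 kt
Leg 2: heading=281.0°, groundspeed=105.6 kt
Leg 3: heading=94.3°, groundspeed=95.7 kt
Leg 4: heading=131.0°, groundspeed=97.3 kt
Leg 5: heading=304.1°, groundspeed=104.6 kt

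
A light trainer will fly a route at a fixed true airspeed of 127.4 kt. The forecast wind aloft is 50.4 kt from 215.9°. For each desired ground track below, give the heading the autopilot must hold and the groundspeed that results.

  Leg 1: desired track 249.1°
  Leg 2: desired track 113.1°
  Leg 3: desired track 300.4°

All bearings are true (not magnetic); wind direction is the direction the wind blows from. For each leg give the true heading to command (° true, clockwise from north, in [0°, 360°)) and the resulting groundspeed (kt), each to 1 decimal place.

Leg 1: desired track 249.1°; wind correction -12.5° → command heading 236.6°, groundspeed 82.2 kt
Leg 2: desired track 113.1°; wind correction +22.7° → command heading 135.8°, groundspeed 128.7 kt
Leg 3: desired track 300.4°; wind correction -23.2° → command heading 277.2°, groundspeed 112.3 kt

Leg 1: heading=236.6°, groundspeed=82.2 kt
Leg 2: heading=135.8°, groundspeed=128.7 kt
Leg 3: heading=277.2°, groundspeed=112.3 kt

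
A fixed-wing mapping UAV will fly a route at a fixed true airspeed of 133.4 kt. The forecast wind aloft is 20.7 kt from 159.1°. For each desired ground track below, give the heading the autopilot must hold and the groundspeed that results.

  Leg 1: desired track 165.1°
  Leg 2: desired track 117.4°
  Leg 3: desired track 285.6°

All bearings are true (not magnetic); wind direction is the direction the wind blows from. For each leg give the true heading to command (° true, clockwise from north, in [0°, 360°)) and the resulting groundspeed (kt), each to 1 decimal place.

Leg 1: desired track 165.1°; wind correction -0.9° → command heading 164.2°, groundspeed 112.8 kt
Leg 2: desired track 117.4°; wind correction +5.9° → command heading 123.3°, groundspeed 117.2 kt
Leg 3: desired track 285.6°; wind correction -7.2° → command heading 278.4°, groundspeed 144.7 kt

Leg 1: heading=164.2°, groundspeed=112.8 kt
Leg 2: heading=123.3°, groundspeed=117.2 kt
Leg 3: heading=278.4°, groundspeed=144.7 kt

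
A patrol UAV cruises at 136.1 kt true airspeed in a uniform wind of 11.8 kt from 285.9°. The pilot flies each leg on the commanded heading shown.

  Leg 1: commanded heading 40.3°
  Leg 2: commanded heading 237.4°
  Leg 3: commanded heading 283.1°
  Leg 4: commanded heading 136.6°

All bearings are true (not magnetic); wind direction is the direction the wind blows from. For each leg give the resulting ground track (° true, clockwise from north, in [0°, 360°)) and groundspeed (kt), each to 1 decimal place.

Leg 1: track=44.7°, groundspeed=141.4 kt
Leg 2: track=233.5°, groundspeed=128.6 kt
Leg 3: track=282.8°, groundspeed=124.3 kt
Leg 4: track=134.2°, groundspeed=146.4 kt

Leg 1: heading 40.3°; drift +4.4° → track 44.7°, groundspeed 141.4 kt
Leg 2: heading 237.4°; drift -3.9° → track 233.5°, groundspeed 128.6 kt
Leg 3: heading 283.1°; drift -0.3° → track 282.8°, groundspeed 124.3 kt
Leg 4: heading 136.6°; drift -2.4° → track 134.2°, groundspeed 146.4 kt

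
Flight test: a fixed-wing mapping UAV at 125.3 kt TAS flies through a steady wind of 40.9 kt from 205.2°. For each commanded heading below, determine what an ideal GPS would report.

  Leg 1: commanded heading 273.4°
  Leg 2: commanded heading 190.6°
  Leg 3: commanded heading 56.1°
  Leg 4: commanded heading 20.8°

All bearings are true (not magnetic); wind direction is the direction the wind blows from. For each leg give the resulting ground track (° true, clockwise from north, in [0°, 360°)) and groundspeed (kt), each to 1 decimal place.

Leg 1: track=292.4°, groundspeed=116.5 kt
Leg 2: track=183.7°, groundspeed=86.3 kt
Leg 3: track=48.6°, groundspeed=161.8 kt
Leg 4: track=21.9°, groundspeed=166.1 kt

Leg 1: heading 273.4°; drift +19.0° → track 292.4°, groundspeed 116.5 kt
Leg 2: heading 190.6°; drift -6.9° → track 183.7°, groundspeed 86.3 kt
Leg 3: heading 56.1°; drift -7.5° → track 48.6°, groundspeed 161.8 kt
Leg 4: heading 20.8°; drift +1.1° → track 21.9°, groundspeed 166.1 kt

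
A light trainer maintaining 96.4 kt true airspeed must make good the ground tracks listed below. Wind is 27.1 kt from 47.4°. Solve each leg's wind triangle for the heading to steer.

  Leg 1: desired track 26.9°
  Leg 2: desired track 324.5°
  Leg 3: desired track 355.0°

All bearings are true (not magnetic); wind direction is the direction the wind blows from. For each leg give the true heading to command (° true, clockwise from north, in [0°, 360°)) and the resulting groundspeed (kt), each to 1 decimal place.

Leg 1: desired track 26.9°; wind correction +5.6° → command heading 32.5°, groundspeed 70.5 kt
Leg 2: desired track 324.5°; wind correction +16.2° → command heading 340.7°, groundspeed 89.2 kt
Leg 3: desired track 355.0°; wind correction +12.9° → command heading 7.9°, groundspeed 77.4 kt

Leg 1: heading=32.5°, groundspeed=70.5 kt
Leg 2: heading=340.7°, groundspeed=89.2 kt
Leg 3: heading=7.9°, groundspeed=77.4 kt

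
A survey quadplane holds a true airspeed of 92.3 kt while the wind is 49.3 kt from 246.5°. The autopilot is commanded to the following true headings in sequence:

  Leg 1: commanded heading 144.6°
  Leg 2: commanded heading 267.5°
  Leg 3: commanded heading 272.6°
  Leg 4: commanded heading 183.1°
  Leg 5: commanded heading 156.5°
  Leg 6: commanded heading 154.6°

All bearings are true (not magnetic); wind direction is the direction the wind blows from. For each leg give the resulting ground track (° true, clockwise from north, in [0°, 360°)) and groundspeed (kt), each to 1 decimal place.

Leg 1: heading 144.6°; drift -25.2° → track 119.4°, groundspeed 113.3 kt
Leg 2: heading 267.5°; drift +20.9° → track 288.4°, groundspeed 49.5 kt
Leg 3: heading 272.6°; drift +24.3° → track 296.9°, groundspeed 52.7 kt
Leg 4: heading 183.1°; drift -32.1° → track 151.0°, groundspeed 82.9 kt
Leg 5: heading 156.5°; drift -28.1° → track 128.4°, groundspeed 104.6 kt
Leg 6: heading 154.6°; drift -27.7° → track 126.9°, groundspeed 106.1 kt

Leg 1: track=119.4°, groundspeed=113.3 kt
Leg 2: track=288.4°, groundspeed=49.5 kt
Leg 3: track=296.9°, groundspeed=52.7 kt
Leg 4: track=151.0°, groundspeed=82.9 kt
Leg 5: track=128.4°, groundspeed=104.6 kt
Leg 6: track=126.9°, groundspeed=106.1 kt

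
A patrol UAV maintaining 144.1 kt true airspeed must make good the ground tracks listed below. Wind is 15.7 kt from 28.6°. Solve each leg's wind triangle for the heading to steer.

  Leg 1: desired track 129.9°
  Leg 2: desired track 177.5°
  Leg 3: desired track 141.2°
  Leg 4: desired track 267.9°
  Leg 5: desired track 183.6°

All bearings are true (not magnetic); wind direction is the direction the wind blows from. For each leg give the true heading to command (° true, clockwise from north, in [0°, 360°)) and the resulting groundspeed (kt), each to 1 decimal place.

Leg 1: desired track 129.9°; wind correction -6.1° → command heading 123.8°, groundspeed 146.4 kt
Leg 2: desired track 177.5°; wind correction -3.2° → command heading 174.3°, groundspeed 157.3 kt
Leg 3: desired track 141.2°; wind correction -5.8° → command heading 135.4°, groundspeed 149.4 kt
Leg 4: desired track 267.9°; wind correction +5.4° → command heading 273.3°, groundspeed 151.5 kt
Leg 5: desired track 183.6°; wind correction -2.6° → command heading 181.0°, groundspeed 158.2 kt

Leg 1: heading=123.8°, groundspeed=146.4 kt
Leg 2: heading=174.3°, groundspeed=157.3 kt
Leg 3: heading=135.4°, groundspeed=149.4 kt
Leg 4: heading=273.3°, groundspeed=151.5 kt
Leg 5: heading=181.0°, groundspeed=158.2 kt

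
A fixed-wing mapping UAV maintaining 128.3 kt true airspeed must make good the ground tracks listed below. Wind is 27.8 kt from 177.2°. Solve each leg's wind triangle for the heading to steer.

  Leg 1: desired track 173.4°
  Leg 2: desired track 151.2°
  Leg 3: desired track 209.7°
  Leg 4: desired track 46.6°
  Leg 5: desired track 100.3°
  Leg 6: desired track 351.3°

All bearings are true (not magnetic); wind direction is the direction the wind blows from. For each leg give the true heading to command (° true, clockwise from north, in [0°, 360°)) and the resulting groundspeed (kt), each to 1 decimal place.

Leg 1: desired track 173.4°; wind correction +0.8° → command heading 174.2°, groundspeed 100.5 kt
Leg 2: desired track 151.2°; wind correction +5.5° → command heading 156.7°, groundspeed 102.7 kt
Leg 3: desired track 209.7°; wind correction -6.7° → command heading 203.0°, groundspeed 104.0 kt
Leg 4: desired track 46.6°; wind correction +9.5° → command heading 56.1°, groundspeed 144.6 kt
Leg 5: desired track 100.3°; wind correction +12.2° → command heading 112.5°, groundspeed 119.1 kt
Leg 6: desired track 351.3°; wind correction -1.3° → command heading 350.0°, groundspeed 155.9 kt

Leg 1: heading=174.2°, groundspeed=100.5 kt
Leg 2: heading=156.7°, groundspeed=102.7 kt
Leg 3: heading=203.0°, groundspeed=104.0 kt
Leg 4: heading=56.1°, groundspeed=144.6 kt
Leg 5: heading=112.5°, groundspeed=119.1 kt
Leg 6: heading=350.0°, groundspeed=155.9 kt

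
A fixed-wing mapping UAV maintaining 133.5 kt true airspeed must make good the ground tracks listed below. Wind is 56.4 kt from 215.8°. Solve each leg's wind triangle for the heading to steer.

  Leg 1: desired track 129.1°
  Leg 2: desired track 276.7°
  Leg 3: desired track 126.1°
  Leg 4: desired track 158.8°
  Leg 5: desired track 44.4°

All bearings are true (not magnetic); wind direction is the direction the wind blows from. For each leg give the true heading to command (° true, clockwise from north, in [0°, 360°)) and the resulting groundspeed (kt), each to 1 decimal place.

Leg 1: desired track 129.1°; wind correction +24.9° → command heading 154.0°, groundspeed 117.8 kt
Leg 2: desired track 276.7°; wind correction -21.7° → command heading 255.0°, groundspeed 96.6 kt
Leg 3: desired track 126.1°; wind correction +25.0° → command heading 151.1°, groundspeed 120.7 kt
Leg 4: desired track 158.8°; wind correction +20.8° → command heading 179.6°, groundspeed 94.1 kt
Leg 5: desired track 44.4°; wind correction +3.6° → command heading 48.0°, groundspeed 189.0 kt

Leg 1: heading=154.0°, groundspeed=117.8 kt
Leg 2: heading=255.0°, groundspeed=96.6 kt
Leg 3: heading=151.1°, groundspeed=120.7 kt
Leg 4: heading=179.6°, groundspeed=94.1 kt
Leg 5: heading=48.0°, groundspeed=189.0 kt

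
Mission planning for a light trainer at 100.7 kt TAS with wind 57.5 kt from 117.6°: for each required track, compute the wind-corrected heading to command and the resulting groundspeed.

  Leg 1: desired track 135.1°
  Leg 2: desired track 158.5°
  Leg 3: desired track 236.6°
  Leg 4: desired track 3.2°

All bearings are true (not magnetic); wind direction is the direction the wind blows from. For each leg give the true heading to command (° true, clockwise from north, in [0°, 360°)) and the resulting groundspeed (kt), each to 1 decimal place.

Leg 1: heading=125.2°, groundspeed=44.4 kt
Leg 2: heading=136.5°, groundspeed=49.9 kt
Leg 3: heading=206.6°, groundspeed=115.1 kt
Leg 4: heading=34.5°, groundspeed=109.8 kt

Leg 1: desired track 135.1°; wind correction -9.9° → command heading 125.2°, groundspeed 44.4 kt
Leg 2: desired track 158.5°; wind correction -22.0° → command heading 136.5°, groundspeed 49.9 kt
Leg 3: desired track 236.6°; wind correction -30.0° → command heading 206.6°, groundspeed 115.1 kt
Leg 4: desired track 3.2°; wind correction +31.3° → command heading 34.5°, groundspeed 109.8 kt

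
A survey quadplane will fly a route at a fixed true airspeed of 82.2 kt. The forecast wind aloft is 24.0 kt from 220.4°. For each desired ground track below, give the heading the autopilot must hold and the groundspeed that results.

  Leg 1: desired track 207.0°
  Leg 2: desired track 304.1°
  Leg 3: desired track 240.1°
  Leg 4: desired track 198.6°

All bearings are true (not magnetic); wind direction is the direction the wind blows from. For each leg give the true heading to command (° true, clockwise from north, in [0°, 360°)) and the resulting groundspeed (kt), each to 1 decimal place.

Leg 1: desired track 207.0°; wind correction +3.9° → command heading 210.9°, groundspeed 58.7 kt
Leg 2: desired track 304.1°; wind correction -16.9° → command heading 287.2°, groundspeed 76.0 kt
Leg 3: desired track 240.1°; wind correction -5.6° → command heading 234.5°, groundspeed 59.2 kt
Leg 4: desired track 198.6°; wind correction +6.2° → command heading 204.8°, groundspeed 59.4 kt

Leg 1: heading=210.9°, groundspeed=58.7 kt
Leg 2: heading=287.2°, groundspeed=76.0 kt
Leg 3: heading=234.5°, groundspeed=59.2 kt
Leg 4: heading=204.8°, groundspeed=59.4 kt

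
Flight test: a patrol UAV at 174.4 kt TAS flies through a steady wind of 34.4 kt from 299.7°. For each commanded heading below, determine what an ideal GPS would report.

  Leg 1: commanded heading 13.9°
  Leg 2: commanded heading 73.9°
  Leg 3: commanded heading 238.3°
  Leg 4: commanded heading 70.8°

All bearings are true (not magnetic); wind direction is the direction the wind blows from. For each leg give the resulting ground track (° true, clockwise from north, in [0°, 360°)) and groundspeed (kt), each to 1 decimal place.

Leg 1: track=25.2°, groundspeed=168.3 kt
Leg 2: track=81.0°, groundspeed=199.9 kt
Leg 3: track=227.5°, groundspeed=160.8 kt
Leg 4: track=78.3°, groundspeed=198.7 kt

Leg 1: heading 13.9°; drift +11.3° → track 25.2°, groundspeed 168.3 kt
Leg 2: heading 73.9°; drift +7.1° → track 81.0°, groundspeed 199.9 kt
Leg 3: heading 238.3°; drift -10.8° → track 227.5°, groundspeed 160.8 kt
Leg 4: heading 70.8°; drift +7.5° → track 78.3°, groundspeed 198.7 kt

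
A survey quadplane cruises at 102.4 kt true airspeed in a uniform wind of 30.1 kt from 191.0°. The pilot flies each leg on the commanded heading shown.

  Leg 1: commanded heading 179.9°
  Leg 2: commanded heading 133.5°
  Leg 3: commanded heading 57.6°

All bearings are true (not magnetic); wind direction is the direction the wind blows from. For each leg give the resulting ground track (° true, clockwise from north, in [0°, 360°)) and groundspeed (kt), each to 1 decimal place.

Leg 1: heading 179.9°; drift -4.5° → track 175.4°, groundspeed 73.1 kt
Leg 2: heading 133.5°; drift -16.4° → track 117.1°, groundspeed 89.9 kt
Leg 3: heading 57.6°; drift -10.1° → track 47.5°, groundspeed 125.0 kt

Leg 1: track=175.4°, groundspeed=73.1 kt
Leg 2: track=117.1°, groundspeed=89.9 kt
Leg 3: track=47.5°, groundspeed=125.0 kt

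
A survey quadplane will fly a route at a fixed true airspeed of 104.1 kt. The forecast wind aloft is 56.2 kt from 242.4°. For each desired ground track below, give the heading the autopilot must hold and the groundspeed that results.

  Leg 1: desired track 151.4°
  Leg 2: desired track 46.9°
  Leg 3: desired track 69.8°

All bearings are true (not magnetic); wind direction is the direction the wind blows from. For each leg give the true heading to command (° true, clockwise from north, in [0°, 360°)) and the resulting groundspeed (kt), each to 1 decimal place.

Leg 1: desired track 151.4°; wind correction +32.7° → command heading 184.1°, groundspeed 88.6 kt
Leg 2: desired track 46.9°; wind correction -8.3° → command heading 38.6°, groundspeed 157.2 kt
Leg 3: desired track 69.8°; wind correction +4.0° → command heading 73.8°, groundspeed 159.6 kt

Leg 1: heading=184.1°, groundspeed=88.6 kt
Leg 2: heading=38.6°, groundspeed=157.2 kt
Leg 3: heading=73.8°, groundspeed=159.6 kt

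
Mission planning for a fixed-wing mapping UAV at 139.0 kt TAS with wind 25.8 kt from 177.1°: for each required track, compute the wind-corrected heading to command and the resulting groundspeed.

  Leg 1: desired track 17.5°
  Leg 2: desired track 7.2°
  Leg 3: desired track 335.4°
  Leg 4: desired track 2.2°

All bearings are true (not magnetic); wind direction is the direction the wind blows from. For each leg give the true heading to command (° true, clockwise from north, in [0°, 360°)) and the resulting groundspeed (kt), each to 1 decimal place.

Leg 1: desired track 17.5°; wind correction +3.7° → command heading 21.2°, groundspeed 162.9 kt
Leg 2: desired track 7.2°; wind correction +1.9° → command heading 9.1°, groundspeed 164.3 kt
Leg 3: desired track 335.4°; wind correction -3.9° → command heading 331.5°, groundspeed 162.6 kt
Leg 4: desired track 2.2°; wind correction +0.9° → command heading 3.1°, groundspeed 164.7 kt

Leg 1: heading=21.2°, groundspeed=162.9 kt
Leg 2: heading=9.1°, groundspeed=164.3 kt
Leg 3: heading=331.5°, groundspeed=162.6 kt
Leg 4: heading=3.1°, groundspeed=164.7 kt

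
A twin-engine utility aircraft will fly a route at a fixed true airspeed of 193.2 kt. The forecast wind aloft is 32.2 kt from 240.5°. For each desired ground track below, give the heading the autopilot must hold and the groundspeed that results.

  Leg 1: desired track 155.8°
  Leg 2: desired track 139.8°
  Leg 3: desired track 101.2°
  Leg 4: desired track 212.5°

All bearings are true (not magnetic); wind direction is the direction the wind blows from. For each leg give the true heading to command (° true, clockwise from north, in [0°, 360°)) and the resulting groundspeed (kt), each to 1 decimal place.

Leg 1: heading=165.4°, groundspeed=187.5 kt
Leg 2: heading=149.2°, groundspeed=196.6 kt
Leg 3: heading=107.4°, groundspeed=216.5 kt
Leg 4: heading=217.0°, groundspeed=164.2 kt

Leg 1: desired track 155.8°; wind correction +9.6° → command heading 165.4°, groundspeed 187.5 kt
Leg 2: desired track 139.8°; wind correction +9.4° → command heading 149.2°, groundspeed 196.6 kt
Leg 3: desired track 101.2°; wind correction +6.2° → command heading 107.4°, groundspeed 216.5 kt
Leg 4: desired track 212.5°; wind correction +4.5° → command heading 217.0°, groundspeed 164.2 kt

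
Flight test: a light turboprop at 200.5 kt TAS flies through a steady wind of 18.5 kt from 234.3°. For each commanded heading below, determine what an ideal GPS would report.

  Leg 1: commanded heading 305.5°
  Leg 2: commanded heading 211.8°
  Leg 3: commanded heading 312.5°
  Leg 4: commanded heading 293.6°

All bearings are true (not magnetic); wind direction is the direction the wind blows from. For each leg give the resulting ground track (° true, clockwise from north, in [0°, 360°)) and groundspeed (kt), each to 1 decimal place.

Leg 1: heading 305.5°; drift +5.1° → track 310.6°, groundspeed 195.3 kt
Leg 2: heading 211.8°; drift -2.2° → track 209.6°, groundspeed 183.5 kt
Leg 3: heading 312.5°; drift +5.3° → track 317.8°, groundspeed 197.5 kt
Leg 4: heading 293.6°; drift +4.8° → track 298.4°, groundspeed 191.7 kt

Leg 1: track=310.6°, groundspeed=195.3 kt
Leg 2: track=209.6°, groundspeed=183.5 kt
Leg 3: track=317.8°, groundspeed=197.5 kt
Leg 4: track=298.4°, groundspeed=191.7 kt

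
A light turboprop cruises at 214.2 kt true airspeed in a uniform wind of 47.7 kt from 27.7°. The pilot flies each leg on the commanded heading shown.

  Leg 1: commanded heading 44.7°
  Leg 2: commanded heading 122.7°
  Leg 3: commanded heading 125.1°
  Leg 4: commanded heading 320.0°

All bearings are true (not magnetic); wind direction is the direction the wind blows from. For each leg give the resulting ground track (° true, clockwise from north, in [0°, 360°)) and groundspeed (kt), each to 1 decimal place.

Leg 1: track=49.4°, groundspeed=169.2 kt
Leg 2: track=135.0°, groundspeed=223.5 kt
Leg 3: track=137.2°, groundspeed=225.4 kt
Leg 4: track=307.3°, groundspeed=201.0 kt

Leg 1: heading 44.7°; drift +4.7° → track 49.4°, groundspeed 169.2 kt
Leg 2: heading 122.7°; drift +12.3° → track 135.0°, groundspeed 223.5 kt
Leg 3: heading 125.1°; drift +12.1° → track 137.2°, groundspeed 225.4 kt
Leg 4: heading 320.0°; drift -12.7° → track 307.3°, groundspeed 201.0 kt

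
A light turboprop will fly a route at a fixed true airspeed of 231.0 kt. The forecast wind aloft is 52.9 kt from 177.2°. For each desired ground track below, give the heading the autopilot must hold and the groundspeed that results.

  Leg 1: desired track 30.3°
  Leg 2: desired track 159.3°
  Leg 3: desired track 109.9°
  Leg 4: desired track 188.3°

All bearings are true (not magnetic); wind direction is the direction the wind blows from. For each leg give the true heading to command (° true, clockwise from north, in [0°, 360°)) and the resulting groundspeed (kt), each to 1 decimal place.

Leg 1: desired track 30.3°; wind correction +7.2° → command heading 37.5°, groundspeed 273.5 kt
Leg 2: desired track 159.3°; wind correction +4.0° → command heading 163.3°, groundspeed 180.1 kt
Leg 3: desired track 109.9°; wind correction +12.2° → command heading 122.1°, groundspeed 205.4 kt
Leg 4: desired track 188.3°; wind correction -2.5° → command heading 185.8°, groundspeed 178.9 kt

Leg 1: heading=37.5°, groundspeed=273.5 kt
Leg 2: heading=163.3°, groundspeed=180.1 kt
Leg 3: heading=122.1°, groundspeed=205.4 kt
Leg 4: heading=185.8°, groundspeed=178.9 kt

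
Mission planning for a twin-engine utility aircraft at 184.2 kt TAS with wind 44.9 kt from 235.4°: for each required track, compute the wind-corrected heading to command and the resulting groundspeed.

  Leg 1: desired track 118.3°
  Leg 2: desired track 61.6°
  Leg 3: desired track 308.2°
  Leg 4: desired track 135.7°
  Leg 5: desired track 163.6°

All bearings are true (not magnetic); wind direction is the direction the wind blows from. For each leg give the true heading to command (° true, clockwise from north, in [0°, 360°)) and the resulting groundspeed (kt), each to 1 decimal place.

Leg 1: heading=130.8°, groundspeed=200.3 kt
Leg 2: heading=63.1°, groundspeed=228.8 kt
Leg 3: heading=294.7°, groundspeed=165.9 kt
Leg 4: heading=149.6°, groundspeed=186.4 kt
Leg 5: heading=177.0°, groundspeed=165.2 kt

Leg 1: desired track 118.3°; wind correction +12.5° → command heading 130.8°, groundspeed 200.3 kt
Leg 2: desired track 61.6°; wind correction +1.5° → command heading 63.1°, groundspeed 228.8 kt
Leg 3: desired track 308.2°; wind correction -13.5° → command heading 294.7°, groundspeed 165.9 kt
Leg 4: desired track 135.7°; wind correction +13.9° → command heading 149.6°, groundspeed 186.4 kt
Leg 5: desired track 163.6°; wind correction +13.4° → command heading 177.0°, groundspeed 165.2 kt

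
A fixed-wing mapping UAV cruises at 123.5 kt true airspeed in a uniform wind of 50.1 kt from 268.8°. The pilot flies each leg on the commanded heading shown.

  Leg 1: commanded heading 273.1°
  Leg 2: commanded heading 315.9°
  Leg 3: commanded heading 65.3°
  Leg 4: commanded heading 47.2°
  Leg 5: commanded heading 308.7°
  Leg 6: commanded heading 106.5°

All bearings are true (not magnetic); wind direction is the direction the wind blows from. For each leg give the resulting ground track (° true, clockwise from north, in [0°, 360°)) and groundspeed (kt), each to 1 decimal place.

Leg 1: heading 273.1°; drift +2.9° → track 276.0°, groundspeed 73.6 kt
Leg 2: heading 315.9°; drift +22.3° → track 338.2°, groundspeed 96.6 kt
Leg 3: heading 65.3°; drift +6.7° → track 72.0°, groundspeed 170.6 kt
Leg 4: heading 47.2°; drift +11.7° → track 58.9°, groundspeed 164.4 kt
Leg 5: heading 308.7°; drift +20.7° → track 329.4°, groundspeed 90.9 kt
Leg 6: heading 106.5°; drift -5.1° → track 101.4°, groundspeed 171.9 kt

Leg 1: track=276.0°, groundspeed=73.6 kt
Leg 2: track=338.2°, groundspeed=96.6 kt
Leg 3: track=72.0°, groundspeed=170.6 kt
Leg 4: track=58.9°, groundspeed=164.4 kt
Leg 5: track=329.4°, groundspeed=90.9 kt
Leg 6: track=101.4°, groundspeed=171.9 kt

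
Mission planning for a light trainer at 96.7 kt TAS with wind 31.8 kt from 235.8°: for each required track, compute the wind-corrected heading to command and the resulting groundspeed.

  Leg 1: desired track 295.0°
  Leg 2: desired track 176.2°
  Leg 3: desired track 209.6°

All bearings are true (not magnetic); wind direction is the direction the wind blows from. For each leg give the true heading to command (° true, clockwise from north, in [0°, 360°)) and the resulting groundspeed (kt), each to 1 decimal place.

Leg 1: desired track 295.0°; wind correction -16.4° → command heading 278.6°, groundspeed 76.5 kt
Leg 2: desired track 176.2°; wind correction +16.5° → command heading 192.7°, groundspeed 76.6 kt
Leg 3: desired track 209.6°; wind correction +8.3° → command heading 217.9°, groundspeed 67.1 kt

Leg 1: heading=278.6°, groundspeed=76.5 kt
Leg 2: heading=192.7°, groundspeed=76.6 kt
Leg 3: heading=217.9°, groundspeed=67.1 kt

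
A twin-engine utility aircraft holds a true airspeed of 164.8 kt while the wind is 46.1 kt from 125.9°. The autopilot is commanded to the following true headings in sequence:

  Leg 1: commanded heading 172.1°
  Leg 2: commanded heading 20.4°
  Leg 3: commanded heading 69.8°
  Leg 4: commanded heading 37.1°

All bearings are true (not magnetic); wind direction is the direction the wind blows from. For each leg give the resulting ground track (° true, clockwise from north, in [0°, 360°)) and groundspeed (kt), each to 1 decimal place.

Leg 1: heading 172.1°; drift +14.1° → track 186.2°, groundspeed 137.0 kt
Leg 2: heading 20.4°; drift -14.1° → track 6.3°, groundspeed 182.6 kt
Leg 3: heading 69.8°; drift -15.4° → track 54.4°, groundspeed 144.3 kt
Leg 4: heading 37.1°; drift -15.7° → track 21.4°, groundspeed 170.2 kt

Leg 1: track=186.2°, groundspeed=137.0 kt
Leg 2: track=6.3°, groundspeed=182.6 kt
Leg 3: track=54.4°, groundspeed=144.3 kt
Leg 4: track=21.4°, groundspeed=170.2 kt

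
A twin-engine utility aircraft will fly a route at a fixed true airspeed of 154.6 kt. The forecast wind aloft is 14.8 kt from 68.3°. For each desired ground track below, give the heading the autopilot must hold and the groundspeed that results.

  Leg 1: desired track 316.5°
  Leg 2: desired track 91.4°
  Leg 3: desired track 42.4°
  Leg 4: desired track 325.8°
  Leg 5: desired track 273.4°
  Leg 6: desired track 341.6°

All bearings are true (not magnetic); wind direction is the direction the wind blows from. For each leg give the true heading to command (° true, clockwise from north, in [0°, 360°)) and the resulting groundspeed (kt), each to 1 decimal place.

Leg 1: heading=321.6°, groundspeed=159.5 kt
Leg 2: heading=89.2°, groundspeed=140.9 kt
Leg 3: heading=44.8°, groundspeed=141.2 kt
Leg 4: heading=331.2°, groundspeed=157.1 kt
Leg 5: heading=275.7°, groundspeed=167.9 kt
Leg 6: heading=347.1°, groundspeed=153.0 kt

Leg 1: desired track 316.5°; wind correction +5.1° → command heading 321.6°, groundspeed 159.5 kt
Leg 2: desired track 91.4°; wind correction -2.2° → command heading 89.2°, groundspeed 140.9 kt
Leg 3: desired track 42.4°; wind correction +2.4° → command heading 44.8°, groundspeed 141.2 kt
Leg 4: desired track 325.8°; wind correction +5.4° → command heading 331.2°, groundspeed 157.1 kt
Leg 5: desired track 273.4°; wind correction +2.3° → command heading 275.7°, groundspeed 167.9 kt
Leg 6: desired track 341.6°; wind correction +5.5° → command heading 347.1°, groundspeed 153.0 kt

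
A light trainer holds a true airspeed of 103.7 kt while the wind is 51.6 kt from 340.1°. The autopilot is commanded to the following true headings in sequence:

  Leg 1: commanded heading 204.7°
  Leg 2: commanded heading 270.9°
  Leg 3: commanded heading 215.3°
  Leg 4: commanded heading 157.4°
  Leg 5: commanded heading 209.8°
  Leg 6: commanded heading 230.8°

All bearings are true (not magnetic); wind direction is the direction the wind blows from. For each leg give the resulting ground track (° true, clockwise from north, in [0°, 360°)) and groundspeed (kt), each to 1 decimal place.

Leg 1: track=190.2°, groundspeed=145.0 kt
Leg 2: track=241.4°, groundspeed=98.1 kt
Leg 3: track=197.6°, groundspeed=139.7 kt
Leg 4: track=158.3°, groundspeed=155.3 kt
Leg 5: track=193.8°, groundspeed=142.6 kt
Leg 6: track=208.8°, groundspeed=130.2 kt

Leg 1: heading 204.7°; drift -14.5° → track 190.2°, groundspeed 145.0 kt
Leg 2: heading 270.9°; drift -29.5° → track 241.4°, groundspeed 98.1 kt
Leg 3: heading 215.3°; drift -17.7° → track 197.6°, groundspeed 139.7 kt
Leg 4: heading 157.4°; drift +0.9° → track 158.3°, groundspeed 155.3 kt
Leg 5: heading 209.8°; drift -16.0° → track 193.8°, groundspeed 142.6 kt
Leg 6: heading 230.8°; drift -22.0° → track 208.8°, groundspeed 130.2 kt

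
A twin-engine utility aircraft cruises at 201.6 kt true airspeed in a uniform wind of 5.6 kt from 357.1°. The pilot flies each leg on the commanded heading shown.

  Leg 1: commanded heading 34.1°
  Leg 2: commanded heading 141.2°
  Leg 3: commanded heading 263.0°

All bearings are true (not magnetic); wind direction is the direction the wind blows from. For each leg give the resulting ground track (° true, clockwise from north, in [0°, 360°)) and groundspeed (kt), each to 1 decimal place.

Leg 1: track=35.1°, groundspeed=197.2 kt
Leg 2: track=142.1°, groundspeed=206.2 kt
Leg 3: track=261.4°, groundspeed=202.1 kt

Leg 1: heading 34.1°; drift +1.0° → track 35.1°, groundspeed 197.2 kt
Leg 2: heading 141.2°; drift +0.9° → track 142.1°, groundspeed 206.2 kt
Leg 3: heading 263.0°; drift -1.6° → track 261.4°, groundspeed 202.1 kt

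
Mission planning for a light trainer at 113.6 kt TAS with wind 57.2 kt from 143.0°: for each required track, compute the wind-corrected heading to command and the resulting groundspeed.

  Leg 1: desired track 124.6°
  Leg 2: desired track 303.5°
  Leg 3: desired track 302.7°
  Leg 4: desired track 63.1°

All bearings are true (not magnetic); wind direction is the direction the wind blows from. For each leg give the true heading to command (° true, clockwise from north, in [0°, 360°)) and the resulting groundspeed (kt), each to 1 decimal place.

Leg 1: desired track 124.6°; wind correction +9.1° → command heading 133.7°, groundspeed 57.9 kt
Leg 2: desired track 303.5°; wind correction -9.7° → command heading 293.8°, groundspeed 165.9 kt
Leg 3: desired track 302.7°; wind correction -10.1° → command heading 292.6°, groundspeed 165.5 kt
Leg 4: desired track 63.1°; wind correction +29.7° → command heading 92.8°, groundspeed 88.6 kt

Leg 1: heading=133.7°, groundspeed=57.9 kt
Leg 2: heading=293.8°, groundspeed=165.9 kt
Leg 3: heading=292.6°, groundspeed=165.5 kt
Leg 4: heading=92.8°, groundspeed=88.6 kt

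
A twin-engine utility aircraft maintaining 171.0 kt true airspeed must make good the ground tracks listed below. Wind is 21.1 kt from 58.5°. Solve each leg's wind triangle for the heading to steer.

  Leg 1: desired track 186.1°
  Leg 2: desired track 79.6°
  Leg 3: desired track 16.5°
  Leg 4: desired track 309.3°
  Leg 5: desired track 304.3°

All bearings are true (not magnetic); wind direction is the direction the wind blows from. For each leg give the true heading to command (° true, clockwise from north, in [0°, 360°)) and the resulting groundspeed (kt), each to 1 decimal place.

Leg 1: desired track 186.1°; wind correction -5.6° → command heading 180.5°, groundspeed 183.1 kt
Leg 2: desired track 79.6°; wind correction -2.5° → command heading 77.1°, groundspeed 151.1 kt
Leg 3: desired track 16.5°; wind correction +4.7° → command heading 21.2°, groundspeed 154.7 kt
Leg 4: desired track 309.3°; wind correction +6.7° → command heading 316.0°, groundspeed 176.8 kt
Leg 5: desired track 304.3°; wind correction +6.5° → command heading 310.8°, groundspeed 178.6 kt

Leg 1: heading=180.5°, groundspeed=183.1 kt
Leg 2: heading=77.1°, groundspeed=151.1 kt
Leg 3: heading=21.2°, groundspeed=154.7 kt
Leg 4: heading=316.0°, groundspeed=176.8 kt
Leg 5: heading=310.8°, groundspeed=178.6 kt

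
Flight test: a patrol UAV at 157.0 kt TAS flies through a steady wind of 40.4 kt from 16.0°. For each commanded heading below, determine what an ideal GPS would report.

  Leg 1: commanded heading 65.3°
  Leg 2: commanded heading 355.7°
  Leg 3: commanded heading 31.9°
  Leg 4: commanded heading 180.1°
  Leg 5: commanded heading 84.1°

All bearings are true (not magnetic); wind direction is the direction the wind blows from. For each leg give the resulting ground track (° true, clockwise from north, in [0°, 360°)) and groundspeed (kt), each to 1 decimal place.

Leg 1: heading 65.3°; drift +13.2° → track 78.5°, groundspeed 134.2 kt
Leg 2: heading 355.7°; drift -6.7° → track 349.0°, groundspeed 119.9 kt
Leg 3: heading 31.9°; drift +5.4° → track 37.3°, groundspeed 118.7 kt
Leg 4: heading 180.1°; drift +3.2° → track 183.3°, groundspeed 196.2 kt
Leg 5: heading 84.1°; drift +14.8° → track 98.9°, groundspeed 146.8 kt

Leg 1: track=78.5°, groundspeed=134.2 kt
Leg 2: track=349.0°, groundspeed=119.9 kt
Leg 3: track=37.3°, groundspeed=118.7 kt
Leg 4: track=183.3°, groundspeed=196.2 kt
Leg 5: track=98.9°, groundspeed=146.8 kt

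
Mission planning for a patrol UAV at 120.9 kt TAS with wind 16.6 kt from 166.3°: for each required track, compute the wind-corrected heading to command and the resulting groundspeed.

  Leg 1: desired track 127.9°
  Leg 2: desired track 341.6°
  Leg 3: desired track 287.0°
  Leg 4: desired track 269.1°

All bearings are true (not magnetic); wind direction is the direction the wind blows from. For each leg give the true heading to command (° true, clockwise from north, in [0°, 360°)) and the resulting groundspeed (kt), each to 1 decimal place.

Leg 1: desired track 127.9°; wind correction +4.9° → command heading 132.8°, groundspeed 107.5 kt
Leg 2: desired track 341.6°; wind correction -0.6° → command heading 341.0°, groundspeed 137.4 kt
Leg 3: desired track 287.0°; wind correction -6.8° → command heading 280.2°, groundspeed 128.5 kt
Leg 4: desired track 269.1°; wind correction -7.7° → command heading 261.4°, groundspeed 123.5 kt

Leg 1: heading=132.8°, groundspeed=107.5 kt
Leg 2: heading=341.0°, groundspeed=137.4 kt
Leg 3: heading=280.2°, groundspeed=128.5 kt
Leg 4: heading=261.4°, groundspeed=123.5 kt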